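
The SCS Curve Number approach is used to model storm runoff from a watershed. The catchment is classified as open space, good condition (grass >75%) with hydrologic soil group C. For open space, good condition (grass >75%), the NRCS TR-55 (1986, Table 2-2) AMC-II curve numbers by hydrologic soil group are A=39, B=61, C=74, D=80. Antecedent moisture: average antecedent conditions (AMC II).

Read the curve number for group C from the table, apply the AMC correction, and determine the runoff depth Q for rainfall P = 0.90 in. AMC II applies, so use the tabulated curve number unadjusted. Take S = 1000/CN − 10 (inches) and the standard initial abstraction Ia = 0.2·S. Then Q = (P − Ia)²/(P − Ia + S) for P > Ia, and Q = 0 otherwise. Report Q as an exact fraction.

NRCS table: open space, good condition (grass >75%), soil group C → CN(II) = 74
Average conditions: CN = 74 (no AMC adjustment).
Max retention: S = 1000/74 − 10 = 130/37 in (≈ 3.514 in)
Initial abstraction Ia = S/5 = (130/37)/5 = 26/37 ≈ 0.703 in
P − Ia = 0.900 − 0.703 = 73/370 ≈ 0.197 in (> 0, runoff occurs)
Runoff Q = (P−Ia)²/(P−Ia+S) = (0.197)²/(0.197+3.514) = 5329/508010 ≈ 0.010 in

Q = 5329/508010 in ≈ 0.010 in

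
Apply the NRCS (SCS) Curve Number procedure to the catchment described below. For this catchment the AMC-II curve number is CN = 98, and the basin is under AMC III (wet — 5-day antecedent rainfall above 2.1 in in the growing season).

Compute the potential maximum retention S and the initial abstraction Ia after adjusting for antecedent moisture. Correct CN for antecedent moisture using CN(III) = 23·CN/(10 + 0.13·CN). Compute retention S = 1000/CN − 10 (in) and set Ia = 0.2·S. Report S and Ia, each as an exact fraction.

CN(III) from CN(II)=98: (23·98)/(10 + 0.13·98) = 112700/1137 ≈ 99.120
Max retention: S = 1000/(112700/1137) − 10 = 100/1127 in (≈ 0.089 in)
Ia = 0.2·(100/1127) = 20/1127 in ≈ 0.018 in

S = 100/1127 in ≈ 0.089 in; Ia = 20/1127 in ≈ 0.018 in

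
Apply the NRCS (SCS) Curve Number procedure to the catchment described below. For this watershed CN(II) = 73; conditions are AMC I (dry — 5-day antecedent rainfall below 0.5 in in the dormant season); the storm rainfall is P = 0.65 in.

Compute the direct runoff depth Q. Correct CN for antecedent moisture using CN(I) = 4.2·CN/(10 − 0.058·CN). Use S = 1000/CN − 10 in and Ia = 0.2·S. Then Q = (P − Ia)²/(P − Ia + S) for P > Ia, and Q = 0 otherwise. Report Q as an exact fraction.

Q = 0 in ≈ 0.000 in

CN(I) from CN(II)=73: (4.2·73)/(10 − 0.058·73) = 51100/961 ≈ 53.174
Retention S: 1000/CN − 10 with CN=53.174 → S = 4500/511 ≈ 8.806 in
Initial abstraction Ia = S/5 = (4500/511)/5 = 900/511 ≈ 1.761 in
P = 0.650 ≤ Ia = 1.761 in: entire storm abstracted, Q = 0.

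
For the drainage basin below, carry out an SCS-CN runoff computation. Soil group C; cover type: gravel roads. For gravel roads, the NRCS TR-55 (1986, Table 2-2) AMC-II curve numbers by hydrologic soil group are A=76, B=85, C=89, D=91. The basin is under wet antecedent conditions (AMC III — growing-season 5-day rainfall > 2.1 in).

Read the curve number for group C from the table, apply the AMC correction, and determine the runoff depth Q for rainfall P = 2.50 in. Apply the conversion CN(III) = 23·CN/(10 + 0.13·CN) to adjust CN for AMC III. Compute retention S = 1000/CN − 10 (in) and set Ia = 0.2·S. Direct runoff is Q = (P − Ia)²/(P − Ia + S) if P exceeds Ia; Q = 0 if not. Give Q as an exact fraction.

Q = 19188405/9821506 in ≈ 1.954 in

NRCS table: gravel roads, soil group C → CN(II) = 89
CN(III) from CN(II)=89: (23·89)/(10 + 0.13·89) = 204700/2157 ≈ 94.900
Retention S: 1000/CN − 10 with CN=94.900 → S = 1100/2047 ≈ 0.537 in
Ia = 0.2·(1100/2047) = 220/2047 in ≈ 0.107 in
Since P=2.500 > Ia=0.107: effective rainfall P−Ia = 9795/4094 in
Runoff Q = (P−Ia)²/(P−Ia+S) = (2.393)²/(2.393+0.537) = 19188405/9821506 ≈ 1.954 in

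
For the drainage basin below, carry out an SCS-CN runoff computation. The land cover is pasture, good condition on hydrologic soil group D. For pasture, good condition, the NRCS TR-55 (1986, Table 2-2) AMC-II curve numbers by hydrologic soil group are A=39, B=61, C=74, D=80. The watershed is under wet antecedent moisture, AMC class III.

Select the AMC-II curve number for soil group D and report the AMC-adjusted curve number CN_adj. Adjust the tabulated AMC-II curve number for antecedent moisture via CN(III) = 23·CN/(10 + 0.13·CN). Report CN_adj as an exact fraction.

CN_adj = 4600/51 ≈ 90.196

NRCS table: pasture, good condition, soil group D → CN(II) = 80
Wet (AMC III): CN(III) = 23·80/(10 + 0.13·80) = 1840/(102/5) = 4600/51 ≈ 90.196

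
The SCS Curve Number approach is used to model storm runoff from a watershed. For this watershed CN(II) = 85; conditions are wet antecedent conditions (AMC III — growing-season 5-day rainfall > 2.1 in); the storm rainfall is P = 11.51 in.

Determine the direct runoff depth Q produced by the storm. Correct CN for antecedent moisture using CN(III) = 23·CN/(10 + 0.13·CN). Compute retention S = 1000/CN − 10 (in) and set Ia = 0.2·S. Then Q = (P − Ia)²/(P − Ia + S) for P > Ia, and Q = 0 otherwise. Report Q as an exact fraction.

Q = 197172409681/18535003100 in ≈ 10.638 in

Adjust CN=85 to AMC III: 23·85/(10 + 0.13·85) → 1955 ÷ (421/20) = 39100/421 ≈ 92.874
Max retention: S = 1000/(39100/421) − 10 = 300/391 in (≈ 0.767 in)
Ia = 0.2·(300/391) = 60/391 in ≈ 0.153 in
Excess rainfall: 11.510 − 0.153 = 11.357 in; P > Ia so Q > 0
Q = (444041/39100)²/((444041/39100) + 300/391) = (197172409681/1528810000)/(474041/39100) = 197172409681/18535003100 in ≈ 10.638 in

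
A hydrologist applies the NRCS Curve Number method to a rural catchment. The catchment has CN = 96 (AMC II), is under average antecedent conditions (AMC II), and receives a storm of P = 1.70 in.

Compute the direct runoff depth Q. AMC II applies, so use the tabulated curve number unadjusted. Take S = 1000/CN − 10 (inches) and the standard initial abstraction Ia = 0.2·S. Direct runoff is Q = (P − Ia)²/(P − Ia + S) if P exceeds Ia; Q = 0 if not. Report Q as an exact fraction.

Average conditions: CN = 96 (no AMC adjustment).
S = 1000/96 − 10 = 5/12 in ≈ 0.417 in
Initial abstraction Ia = S/5 = (5/12)/5 = 1/12 ≈ 0.083 in
Excess rainfall: 1.700 − 0.083 = 1.617 in; P > Ia so Q > 0
Runoff Q = (P−Ia)²/(P−Ia+S) = (1.617)²/(1.617+0.417) = 9409/7320 ≈ 1.285 in

Q = 9409/7320 in ≈ 1.285 in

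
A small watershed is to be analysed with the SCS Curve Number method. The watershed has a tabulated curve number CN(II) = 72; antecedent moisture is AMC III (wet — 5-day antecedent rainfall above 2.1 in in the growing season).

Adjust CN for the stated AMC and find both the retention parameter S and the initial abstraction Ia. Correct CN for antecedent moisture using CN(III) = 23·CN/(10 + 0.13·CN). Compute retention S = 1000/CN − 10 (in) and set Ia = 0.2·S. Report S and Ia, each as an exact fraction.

Adjust CN=72 to AMC III: 23·72/(10 + 0.13·72) → 1656 ÷ (484/25) = 10350/121 ≈ 85.537
Retention S: 1000/CN − 10 with CN=85.537 → S = 350/207 ≈ 1.691 in
Ia = 0.2S: 0.2·1.691 = 0.338 in (exactly 70/207)

S = 350/207 in ≈ 1.691 in; Ia = 70/207 in ≈ 0.338 in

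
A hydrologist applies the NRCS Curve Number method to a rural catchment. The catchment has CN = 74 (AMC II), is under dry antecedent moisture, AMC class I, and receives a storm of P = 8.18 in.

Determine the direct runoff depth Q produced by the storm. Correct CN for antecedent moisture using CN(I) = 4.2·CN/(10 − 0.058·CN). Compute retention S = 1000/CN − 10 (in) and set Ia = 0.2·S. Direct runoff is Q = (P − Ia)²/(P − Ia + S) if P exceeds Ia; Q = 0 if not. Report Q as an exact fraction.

Adjust CN=74 to AMC I: 4.2·74/(10 − 0.058·74) → (1554/5) ÷ (1427/250) = 77700/1427 ≈ 54.450
S = 1000/(77700/1427) − 10 = 6500/777 in ≈ 8.366 in
Ia = 0.2S: 0.2·8.366 = 1.673 in (exactly 1300/777)
Since P=8.180 > Ia=1.673: effective rainfall P−Ia = 252793/38850 in
Q = (252793/38850)²/((252793/38850) + 6500/777) = (63904300849/1509322500)/(577793/38850) = 63904300849/22447258050 in ≈ 2.847 in

Q = 63904300849/22447258050 in ≈ 2.847 in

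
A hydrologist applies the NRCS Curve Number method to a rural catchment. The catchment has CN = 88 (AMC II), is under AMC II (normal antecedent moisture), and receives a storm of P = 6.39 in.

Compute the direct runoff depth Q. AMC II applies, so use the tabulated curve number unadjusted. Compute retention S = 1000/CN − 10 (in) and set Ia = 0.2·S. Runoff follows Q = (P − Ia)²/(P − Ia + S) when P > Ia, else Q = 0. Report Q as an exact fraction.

Average conditions: CN = 88 (no AMC adjustment).
Max retention: S = 1000/88 − 10 = 15/11 in (≈ 1.364 in)
Initial abstraction Ia = S/5 = (15/11)/5 = 3/11 ≈ 0.273 in
P − Ia = 6.390 − 0.273 = 6729/1100 ≈ 6.117 in (> 0, runoff occurs)
Q = (6729/1100)²/((6729/1100) + 15/11) = (45279441/1210000)/(8229/1100) = 15093147/3017300 in ≈ 5.002 in

Q = 15093147/3017300 in ≈ 5.002 in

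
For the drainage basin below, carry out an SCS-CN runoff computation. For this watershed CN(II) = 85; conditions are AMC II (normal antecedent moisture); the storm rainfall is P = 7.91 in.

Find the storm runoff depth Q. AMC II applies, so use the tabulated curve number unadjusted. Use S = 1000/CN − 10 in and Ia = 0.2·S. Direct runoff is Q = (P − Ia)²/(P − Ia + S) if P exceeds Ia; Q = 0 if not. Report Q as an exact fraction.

Average conditions: CN = 85 (no AMC adjustment).
Max retention: S = 1000/85 − 10 = 30/17 in (≈ 1.765 in)
Initial abstraction Ia = S/5 = (30/17)/5 = 6/17 ≈ 0.353 in
Excess rainfall: 7.910 − 0.353 = 7.557 in; P > Ia so Q > 0
Runoff Q = (P−Ia)²/(P−Ia+S) = (7.557)²/(7.557+1.765) = 165045409/26939900 ≈ 6.126 in

Q = 165045409/26939900 in ≈ 6.126 in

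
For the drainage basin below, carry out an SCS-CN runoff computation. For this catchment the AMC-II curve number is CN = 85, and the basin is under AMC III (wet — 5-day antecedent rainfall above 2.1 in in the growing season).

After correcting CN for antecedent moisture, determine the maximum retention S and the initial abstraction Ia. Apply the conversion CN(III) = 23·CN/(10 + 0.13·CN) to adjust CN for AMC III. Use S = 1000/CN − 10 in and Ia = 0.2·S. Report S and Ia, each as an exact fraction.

Adjust CN=85 to AMC III: 23·85/(10 + 0.13·85) → 1955 ÷ (421/20) = 39100/421 ≈ 92.874
Retention S: 1000/CN − 10 with CN=92.874 → S = 300/391 ≈ 0.767 in
Ia = 0.2S: 0.2·0.767 = 0.153 in (exactly 60/391)

S = 300/391 in ≈ 0.767 in; Ia = 60/391 in ≈ 0.153 in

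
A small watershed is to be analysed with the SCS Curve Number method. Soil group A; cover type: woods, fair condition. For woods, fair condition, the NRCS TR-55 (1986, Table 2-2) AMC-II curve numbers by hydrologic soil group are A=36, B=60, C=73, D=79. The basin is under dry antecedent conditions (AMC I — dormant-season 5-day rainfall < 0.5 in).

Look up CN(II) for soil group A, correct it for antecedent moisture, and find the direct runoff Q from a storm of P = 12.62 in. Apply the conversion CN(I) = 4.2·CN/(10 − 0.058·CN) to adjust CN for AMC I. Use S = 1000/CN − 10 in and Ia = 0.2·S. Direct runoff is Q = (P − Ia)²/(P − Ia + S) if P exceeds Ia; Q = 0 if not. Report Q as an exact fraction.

NRCS table: woods, fair condition, soil group A → CN(II) = 36
Dry (AMC I): CN(I) = 4.2·36/(10 − 0.058·36) = (756/5)/(989/125) = 18900/989 ≈ 19.110
Retention S: 1000/CN − 10 with CN=19.110 → S = 8000/189 ≈ 42.328 in
Initial abstraction Ia = S/5 = (8000/189)/5 = 1600/189 ≈ 8.466 in
P − Ia = 12.620 − 8.466 = 39259/9450 ≈ 4.154 in (> 0, runoff occurs)
Runoff Q = (P−Ia)²/(P−Ia+S) = (4.154)²/(4.154+42.328) = 1541269081/4150997550 ≈ 0.371 in

Q = 1541269081/4150997550 in ≈ 0.371 in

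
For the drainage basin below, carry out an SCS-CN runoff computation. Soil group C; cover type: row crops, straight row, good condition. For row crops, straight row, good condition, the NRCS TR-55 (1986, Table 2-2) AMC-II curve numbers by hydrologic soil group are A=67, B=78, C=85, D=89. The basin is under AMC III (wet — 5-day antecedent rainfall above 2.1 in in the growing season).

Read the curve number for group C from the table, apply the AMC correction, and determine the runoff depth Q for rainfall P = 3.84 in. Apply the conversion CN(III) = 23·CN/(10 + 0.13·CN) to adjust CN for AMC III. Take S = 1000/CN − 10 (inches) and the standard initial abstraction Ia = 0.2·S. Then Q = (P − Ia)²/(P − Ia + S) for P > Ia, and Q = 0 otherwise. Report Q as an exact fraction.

Q = 27054027/8865925 in ≈ 3.051 in

NRCS table: row crops, straight row, good condition, soil group C → CN(II) = 85
Adjust CN=85 to AMC III: 23·85/(10 + 0.13·85) → 1955 ÷ (421/20) = 39100/421 ≈ 92.874
Max retention: S = 1000/(39100/421) − 10 = 300/391 in (≈ 0.767 in)
Ia = 0.2S: 0.2·0.767 = 0.153 in (exactly 60/391)
Excess rainfall: 3.840 − 0.153 = 3.687 in; P > Ia so Q > 0
Q: (36036/9775)² ÷ (43536/9775) = 27054027/8865925 in (≈ 3.051 in)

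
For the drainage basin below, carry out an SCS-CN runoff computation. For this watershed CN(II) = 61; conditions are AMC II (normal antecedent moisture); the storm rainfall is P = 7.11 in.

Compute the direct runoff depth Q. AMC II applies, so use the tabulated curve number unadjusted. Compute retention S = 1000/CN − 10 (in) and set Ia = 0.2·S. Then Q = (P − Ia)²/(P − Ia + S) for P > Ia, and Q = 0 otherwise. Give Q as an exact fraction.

Average conditions: CN = 61 (no AMC adjustment).
Retention S: 1000/CN − 10 with CN=61.000 → S = 390/61 ≈ 6.393 in
Ia = 0.2S: 0.2·6.393 = 1.279 in (exactly 78/61)
Excess rainfall: 7.110 − 1.279 = 5.831 in; P > Ia so Q > 0
Runoff Q = (P−Ia)²/(P−Ia+S) = (5.831)²/(5.831+6.393) = 421765347/151627700 ≈ 2.782 in

Q = 421765347/151627700 in ≈ 2.782 in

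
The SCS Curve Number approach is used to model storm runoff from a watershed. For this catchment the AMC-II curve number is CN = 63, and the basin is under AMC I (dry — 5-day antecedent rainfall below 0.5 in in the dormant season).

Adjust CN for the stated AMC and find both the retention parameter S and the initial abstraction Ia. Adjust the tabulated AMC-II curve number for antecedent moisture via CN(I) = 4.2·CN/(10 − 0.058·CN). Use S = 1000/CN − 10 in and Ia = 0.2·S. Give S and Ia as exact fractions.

S = 18500/1323 in ≈ 13.983 in; Ia = 3700/1323 in ≈ 2.797 in

Adjust CN=63 to AMC I: 4.2·63/(10 − 0.058·63) → (1323/5) ÷ (3173/500) = 132300/3173 ≈ 41.696
Retention S: 1000/CN − 10 with CN=41.696 → S = 18500/1323 ≈ 13.983 in
Ia = 0.2·(18500/1323) = 3700/1323 in ≈ 2.797 in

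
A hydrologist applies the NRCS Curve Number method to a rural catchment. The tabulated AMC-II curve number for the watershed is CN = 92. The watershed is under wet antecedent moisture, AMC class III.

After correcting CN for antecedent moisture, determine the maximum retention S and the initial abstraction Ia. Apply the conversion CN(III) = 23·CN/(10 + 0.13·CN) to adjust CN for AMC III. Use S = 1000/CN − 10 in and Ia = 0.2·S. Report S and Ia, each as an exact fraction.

S = 200/529 in ≈ 0.378 in; Ia = 40/529 in ≈ 0.076 in

CN(III) from CN(II)=92: (23·92)/(10 + 0.13·92) = 52900/549 ≈ 96.357
S = 1000/(52900/549) − 10 = 200/529 in ≈ 0.378 in
Ia = 0.2·(200/529) = 40/529 in ≈ 0.076 in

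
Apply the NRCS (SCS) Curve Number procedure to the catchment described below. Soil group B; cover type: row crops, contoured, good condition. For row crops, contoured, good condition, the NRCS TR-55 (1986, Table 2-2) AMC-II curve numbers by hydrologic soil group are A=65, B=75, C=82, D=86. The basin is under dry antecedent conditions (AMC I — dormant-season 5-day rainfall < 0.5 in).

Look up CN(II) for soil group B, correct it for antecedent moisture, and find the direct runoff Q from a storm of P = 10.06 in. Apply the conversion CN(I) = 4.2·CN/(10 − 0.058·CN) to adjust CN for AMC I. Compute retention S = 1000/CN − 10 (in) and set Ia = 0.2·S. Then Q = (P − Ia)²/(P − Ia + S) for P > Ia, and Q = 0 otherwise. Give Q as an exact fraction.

Q = 712302721/162820350 in ≈ 4.375 in

NRCS table: row crops, contoured, good condition, soil group B → CN(II) = 75
Adjust CN=75 to AMC I: 4.2·75/(10 − 0.058·75) → 315 ÷ (113/20) = 6300/113 ≈ 55.752
Retention S: 1000/CN − 10 with CN=55.752 → S = 500/63 ≈ 7.937 in
Ia = 0.2·(500/63) = 100/63 in ≈ 1.587 in
Since P=10.060 > Ia=1.587: effective rainfall P−Ia = 26689/3150 in
Q = (26689/3150)²/((26689/3150) + 500/63) = (712302721/9922500)/(51689/3150) = 712302721/162820350 in ≈ 4.375 in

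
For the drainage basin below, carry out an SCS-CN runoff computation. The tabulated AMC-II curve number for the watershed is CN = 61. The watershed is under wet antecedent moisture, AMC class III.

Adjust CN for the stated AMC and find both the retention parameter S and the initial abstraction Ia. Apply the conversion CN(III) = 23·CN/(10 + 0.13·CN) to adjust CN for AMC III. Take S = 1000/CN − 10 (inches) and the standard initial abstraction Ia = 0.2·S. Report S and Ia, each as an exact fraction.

S = 3900/1403 in ≈ 2.780 in; Ia = 780/1403 in ≈ 0.556 in

Wet (AMC III): CN(III) = 23·61/(10 + 0.13·61) = 1403/(1793/100) = 140300/1793 ≈ 78.249
Max retention: S = 1000/(140300/1793) − 10 = 3900/1403 in (≈ 2.780 in)
Initial abstraction Ia = S/5 = (3900/1403)/5 = 780/1403 ≈ 0.556 in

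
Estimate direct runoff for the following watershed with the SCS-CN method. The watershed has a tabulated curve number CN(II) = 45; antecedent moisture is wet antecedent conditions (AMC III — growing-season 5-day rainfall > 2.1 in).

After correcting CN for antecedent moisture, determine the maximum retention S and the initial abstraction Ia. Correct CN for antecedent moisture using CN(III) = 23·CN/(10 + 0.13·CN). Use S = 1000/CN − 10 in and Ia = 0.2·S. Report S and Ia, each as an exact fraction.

S = 1100/207 in ≈ 5.314 in; Ia = 220/207 in ≈ 1.063 in

CN(III) from CN(II)=45: (23·45)/(10 + 0.13·45) = 20700/317 ≈ 65.300
S = 1000/(20700/317) − 10 = 1100/207 in ≈ 5.314 in
Ia = 0.2S: 0.2·5.314 = 1.063 in (exactly 220/207)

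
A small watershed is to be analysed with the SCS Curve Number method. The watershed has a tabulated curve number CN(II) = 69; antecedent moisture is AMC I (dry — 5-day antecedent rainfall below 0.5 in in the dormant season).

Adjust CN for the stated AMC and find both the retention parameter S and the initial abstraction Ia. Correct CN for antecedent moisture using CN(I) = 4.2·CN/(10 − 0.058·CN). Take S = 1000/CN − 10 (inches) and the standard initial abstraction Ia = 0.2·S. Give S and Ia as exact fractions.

Dry (AMC I): CN(I) = 4.2·69/(10 − 0.058·69) = (1449/5)/(2999/500) = 144900/2999 ≈ 48.316
Retention S: 1000/CN − 10 with CN=48.316 → S = 15500/1449 ≈ 10.697 in
Ia = 0.2·(15500/1449) = 3100/1449 in ≈ 2.139 in

S = 15500/1449 in ≈ 10.697 in; Ia = 3100/1449 in ≈ 2.139 in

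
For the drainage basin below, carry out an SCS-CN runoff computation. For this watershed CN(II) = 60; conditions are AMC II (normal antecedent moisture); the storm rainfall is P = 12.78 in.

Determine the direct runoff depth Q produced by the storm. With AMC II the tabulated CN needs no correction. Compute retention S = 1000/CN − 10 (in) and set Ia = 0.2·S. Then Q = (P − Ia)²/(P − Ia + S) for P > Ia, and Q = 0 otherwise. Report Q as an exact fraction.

Q = 2948089/407550 in ≈ 7.234 in

AMC II — tabulated CN = 60 applies directly.
Retention S: 1000/CN − 10 with CN=60.000 → S = 20/3 ≈ 6.667 in
Ia = 0.2S: 0.2·6.667 = 1.333 in (exactly 4/3)
Excess rainfall: 12.780 − 1.333 = 11.447 in; P > Ia so Q > 0
Q = (1717/150)²/((1717/150) + 20/3) = (2948089/22500)/(2717/150) = 2948089/407550 in ≈ 7.234 in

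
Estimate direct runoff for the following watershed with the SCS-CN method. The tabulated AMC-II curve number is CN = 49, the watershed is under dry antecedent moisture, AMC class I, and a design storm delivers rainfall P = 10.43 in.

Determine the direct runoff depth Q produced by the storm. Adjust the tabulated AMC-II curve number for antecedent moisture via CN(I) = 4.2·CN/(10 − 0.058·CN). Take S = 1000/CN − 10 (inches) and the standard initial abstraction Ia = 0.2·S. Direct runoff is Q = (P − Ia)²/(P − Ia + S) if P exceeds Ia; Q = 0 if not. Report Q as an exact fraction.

Q = 35249687001/35594790700 in ≈ 0.990 in

Dry (AMC I): CN(I) = 4.2·49/(10 − 0.058·49) = (1029/5)/(3579/500) = 34300/1193 ≈ 28.751
S = 1000/(34300/1193) − 10 = 8500/343 in ≈ 24.781 in
Initial abstraction Ia = S/5 = (8500/343)/5 = 1700/343 ≈ 4.956 in
P − Ia = 10.430 − 4.956 = 187749/34300 ≈ 5.474 in (> 0, runoff occurs)
Q = (187749/34300)²/((187749/34300) + 8500/343) = (35249687001/1176490000)/(1037749/34300) = 35249687001/35594790700 in ≈ 0.990 in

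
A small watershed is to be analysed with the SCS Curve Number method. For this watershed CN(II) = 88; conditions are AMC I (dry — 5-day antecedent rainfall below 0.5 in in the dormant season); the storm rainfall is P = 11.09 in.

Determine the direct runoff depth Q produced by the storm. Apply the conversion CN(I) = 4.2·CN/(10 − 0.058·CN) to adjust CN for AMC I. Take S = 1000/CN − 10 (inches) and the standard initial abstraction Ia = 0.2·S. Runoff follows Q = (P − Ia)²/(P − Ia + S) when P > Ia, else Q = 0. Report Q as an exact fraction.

Adjust CN=88 to AMC I: 4.2·88/(10 − 0.058·88) → (1848/5) ÷ (612/125) = 3850/51 ≈ 75.490
S = 1000/(3850/51) − 10 = 250/77 in ≈ 3.247 in
Initial abstraction Ia = S/5 = (250/77)/5 = 50/77 ≈ 0.649 in
Since P=11.090 > Ia=0.649: effective rainfall P−Ia = 80393/7700 in
Q: (80393/7700)² ÷ (105393/7700) = 6463034449/811526100 in (≈ 7.964 in)

Q = 6463034449/811526100 in ≈ 7.964 in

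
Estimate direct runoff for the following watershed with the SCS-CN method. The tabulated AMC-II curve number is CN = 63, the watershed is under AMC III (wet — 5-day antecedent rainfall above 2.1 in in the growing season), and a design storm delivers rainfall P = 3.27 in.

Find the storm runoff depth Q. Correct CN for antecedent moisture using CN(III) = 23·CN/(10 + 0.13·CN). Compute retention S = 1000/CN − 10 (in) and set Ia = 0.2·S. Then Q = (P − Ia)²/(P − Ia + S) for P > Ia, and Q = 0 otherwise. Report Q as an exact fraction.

Adjust CN=63 to AMC III: 23·63/(10 + 0.13·63) → 1449 ÷ (1819/100) = 144900/1819 ≈ 79.659
Max retention: S = 1000/(144900/1819) − 10 = 3700/1449 in (≈ 2.553 in)
Ia = 0.2·(3700/1449) = 740/1449 in ≈ 0.511 in
P − Ia = 3.270 − 0.511 = 399823/144900 ≈ 2.759 in (> 0, runoff occurs)
Q: (399823/144900)² ÷ (769823/144900) = 159858431329/111547352700 in (≈ 1.433 in)

Q = 159858431329/111547352700 in ≈ 1.433 in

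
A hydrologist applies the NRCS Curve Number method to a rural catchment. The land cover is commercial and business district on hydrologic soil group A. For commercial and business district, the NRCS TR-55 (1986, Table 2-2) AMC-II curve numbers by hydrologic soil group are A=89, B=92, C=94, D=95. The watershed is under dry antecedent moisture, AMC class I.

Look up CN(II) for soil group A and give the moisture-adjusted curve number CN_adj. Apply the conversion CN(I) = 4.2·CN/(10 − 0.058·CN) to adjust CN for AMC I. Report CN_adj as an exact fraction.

NRCS table: commercial and business district, soil group A → CN(II) = 89
CN(I) from CN(II)=89: (4.2·89)/(10 − 0.058·89) = 186900/2419 ≈ 77.263

CN_adj = 186900/2419 ≈ 77.263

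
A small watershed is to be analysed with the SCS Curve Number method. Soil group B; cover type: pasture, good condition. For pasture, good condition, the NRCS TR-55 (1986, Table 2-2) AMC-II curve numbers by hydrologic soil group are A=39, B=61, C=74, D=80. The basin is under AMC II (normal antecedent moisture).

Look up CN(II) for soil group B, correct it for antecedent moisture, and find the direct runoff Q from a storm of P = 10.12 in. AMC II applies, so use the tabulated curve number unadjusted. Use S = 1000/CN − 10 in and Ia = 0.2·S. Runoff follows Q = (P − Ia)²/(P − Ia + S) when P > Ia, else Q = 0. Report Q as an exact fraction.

Q = 181791289/35430325 in ≈ 5.131 in

NRCS table: pasture, good condition, soil group B → CN(II) = 61
AMC II — tabulated CN = 61 applies directly.
S = 1000/61 − 10 = 390/61 in ≈ 6.393 in
Ia = 0.2·(390/61) = 78/61 in ≈ 1.279 in
P − Ia = 10.120 − 1.279 = 13483/1525 ≈ 8.841 in (> 0, runoff occurs)
Q = (13483/1525)²/((13483/1525) + 390/61) = (181791289/2325625)/(23233/1525) = 181791289/35430325 in ≈ 5.131 in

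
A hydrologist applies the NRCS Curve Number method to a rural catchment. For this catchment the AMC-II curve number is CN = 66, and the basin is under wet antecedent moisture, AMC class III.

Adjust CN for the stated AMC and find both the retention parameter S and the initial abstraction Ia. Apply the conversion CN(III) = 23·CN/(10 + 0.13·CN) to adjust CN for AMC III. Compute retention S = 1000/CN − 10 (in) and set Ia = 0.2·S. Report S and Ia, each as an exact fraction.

CN(III) from CN(II)=66: (23·66)/(10 + 0.13·66) = 75900/929 ≈ 81.701
Retention S: 1000/CN − 10 with CN=81.701 → S = 1700/759 ≈ 2.240 in
Ia = 0.2·(1700/759) = 340/759 in ≈ 0.448 in

S = 1700/759 in ≈ 2.240 in; Ia = 340/759 in ≈ 0.448 in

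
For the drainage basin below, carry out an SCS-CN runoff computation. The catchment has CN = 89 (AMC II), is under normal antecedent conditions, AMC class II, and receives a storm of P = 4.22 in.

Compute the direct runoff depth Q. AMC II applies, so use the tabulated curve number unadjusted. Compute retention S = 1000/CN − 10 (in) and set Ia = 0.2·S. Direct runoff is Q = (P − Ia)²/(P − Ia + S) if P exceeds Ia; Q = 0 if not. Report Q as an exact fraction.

Q = 312547041/103146550 in ≈ 3.030 in

AMC II — tabulated CN = 89 applies directly.
S = 1000/89 − 10 = 110/89 in ≈ 1.236 in
Ia = 0.2·(110/89) = 22/89 in ≈ 0.247 in
P − Ia = 4.220 − 0.247 = 17679/4450 ≈ 3.973 in (> 0, runoff occurs)
Q: (17679/4450)² ÷ (23179/4450) = 312547041/103146550 in (≈ 3.030 in)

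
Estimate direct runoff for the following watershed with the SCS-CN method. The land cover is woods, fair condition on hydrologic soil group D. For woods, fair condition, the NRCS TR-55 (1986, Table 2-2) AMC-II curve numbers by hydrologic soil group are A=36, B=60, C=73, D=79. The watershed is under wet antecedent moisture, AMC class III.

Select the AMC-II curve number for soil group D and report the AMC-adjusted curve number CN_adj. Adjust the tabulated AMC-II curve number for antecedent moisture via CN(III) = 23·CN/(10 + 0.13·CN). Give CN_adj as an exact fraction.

CN_adj = 181700/2027 ≈ 89.640

NRCS table: woods, fair condition, soil group D → CN(II) = 79
CN(III) from CN(II)=79: (23·79)/(10 + 0.13·79) = 181700/2027 ≈ 89.640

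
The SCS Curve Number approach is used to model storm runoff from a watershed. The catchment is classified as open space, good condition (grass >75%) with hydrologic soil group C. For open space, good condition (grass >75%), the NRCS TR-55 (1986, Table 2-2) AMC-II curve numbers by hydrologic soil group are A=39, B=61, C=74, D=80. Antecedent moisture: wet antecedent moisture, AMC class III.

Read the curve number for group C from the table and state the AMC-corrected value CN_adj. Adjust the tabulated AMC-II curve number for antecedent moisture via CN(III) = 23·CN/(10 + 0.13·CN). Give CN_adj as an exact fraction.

NRCS table: open space, good condition (grass >75%), soil group C → CN(II) = 74
Wet (AMC III): CN(III) = 23·74/(10 + 0.13·74) = 1702/(981/50) = 85100/981 ≈ 86.748

CN_adj = 85100/981 ≈ 86.748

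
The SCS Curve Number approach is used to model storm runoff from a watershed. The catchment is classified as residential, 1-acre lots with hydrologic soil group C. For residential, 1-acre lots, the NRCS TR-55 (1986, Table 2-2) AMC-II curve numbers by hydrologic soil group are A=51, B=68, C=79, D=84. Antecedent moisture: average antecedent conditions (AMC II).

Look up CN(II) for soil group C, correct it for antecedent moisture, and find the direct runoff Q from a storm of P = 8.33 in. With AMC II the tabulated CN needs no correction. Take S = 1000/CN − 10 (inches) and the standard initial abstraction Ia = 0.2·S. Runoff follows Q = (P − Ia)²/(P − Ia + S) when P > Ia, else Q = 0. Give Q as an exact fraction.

Q = 542203207/93227900 in ≈ 5.816 in

NRCS table: residential, 1-acre lots, soil group C → CN(II) = 79
AMC II — tabulated CN = 79 applies directly.
Max retention: S = 1000/79 − 10 = 210/79 in (≈ 2.658 in)
Ia = 0.2·(210/79) = 42/79 in ≈ 0.532 in
Excess rainfall: 8.330 − 0.532 = 7.798 in; P > Ia so Q > 0
Q = (61607/7900)²/((61607/7900) + 210/79) = (3795422449/62410000)/(82607/7900) = 542203207/93227900 in ≈ 5.816 in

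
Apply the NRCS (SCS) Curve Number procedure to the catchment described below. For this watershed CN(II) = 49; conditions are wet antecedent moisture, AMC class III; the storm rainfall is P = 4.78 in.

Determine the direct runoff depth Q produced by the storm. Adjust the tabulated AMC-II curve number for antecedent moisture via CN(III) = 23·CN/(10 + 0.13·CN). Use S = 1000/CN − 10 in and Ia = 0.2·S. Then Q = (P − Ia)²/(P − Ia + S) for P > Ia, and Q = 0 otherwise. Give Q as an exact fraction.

Adjust CN=49 to AMC III: 23·49/(10 + 0.13·49) → 1127 ÷ (1637/100) = 112700/1637 ≈ 68.845
S = 1000/(112700/1637) − 10 = 5100/1127 in ≈ 4.525 in
Initial abstraction Ia = S/5 = (5100/1127)/5 = 1020/1127 ≈ 0.905 in
Since P=4.780 > Ia=0.905: effective rainfall P−Ia = 218353/56350 in
Q: (218353/56350)² ÷ (473353/56350) = 47678032609/26673441550 in (≈ 1.787 in)

Q = 47678032609/26673441550 in ≈ 1.787 in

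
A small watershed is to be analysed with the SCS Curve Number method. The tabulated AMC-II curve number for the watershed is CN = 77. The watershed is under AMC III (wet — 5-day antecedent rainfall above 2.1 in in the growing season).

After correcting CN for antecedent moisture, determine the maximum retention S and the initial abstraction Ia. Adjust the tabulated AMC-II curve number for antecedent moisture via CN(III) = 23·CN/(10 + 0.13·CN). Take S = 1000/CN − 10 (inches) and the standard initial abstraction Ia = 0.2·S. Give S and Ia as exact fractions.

S = 100/77 in ≈ 1.299 in; Ia = 20/77 in ≈ 0.260 in

CN(III) from CN(II)=77: (23·77)/(10 + 0.13·77) = 7700/87 ≈ 88.506
Retention S: 1000/CN − 10 with CN=88.506 → S = 100/77 ≈ 1.299 in
Ia = 0.2·(100/77) = 20/77 in ≈ 0.260 in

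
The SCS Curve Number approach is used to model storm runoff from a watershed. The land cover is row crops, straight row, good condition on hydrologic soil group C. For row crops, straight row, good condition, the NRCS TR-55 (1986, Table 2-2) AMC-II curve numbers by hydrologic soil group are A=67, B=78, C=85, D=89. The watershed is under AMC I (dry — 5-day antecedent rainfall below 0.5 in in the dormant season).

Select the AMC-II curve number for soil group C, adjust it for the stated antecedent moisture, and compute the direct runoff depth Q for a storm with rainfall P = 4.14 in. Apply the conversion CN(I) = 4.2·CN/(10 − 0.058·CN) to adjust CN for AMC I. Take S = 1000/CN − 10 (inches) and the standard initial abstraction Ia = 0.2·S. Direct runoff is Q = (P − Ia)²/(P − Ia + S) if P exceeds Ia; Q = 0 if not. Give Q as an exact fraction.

NRCS table: row crops, straight row, good condition, soil group C → CN(II) = 85
CN(I) from CN(II)=85: (4.2·85)/(10 − 0.058·85) = 11900/169 ≈ 70.414
Retention S: 1000/CN − 10 with CN=70.414 → S = 500/119 ≈ 4.202 in
Ia = 0.2S: 0.2·4.202 = 0.840 in (exactly 100/119)
Excess rainfall: 4.140 − 0.840 = 3.300 in; P > Ia so Q > 0
Q: (19633/5950)² ÷ (44633/5950) = 385454689/265566350 in (≈ 1.451 in)

Q = 385454689/265566350 in ≈ 1.451 in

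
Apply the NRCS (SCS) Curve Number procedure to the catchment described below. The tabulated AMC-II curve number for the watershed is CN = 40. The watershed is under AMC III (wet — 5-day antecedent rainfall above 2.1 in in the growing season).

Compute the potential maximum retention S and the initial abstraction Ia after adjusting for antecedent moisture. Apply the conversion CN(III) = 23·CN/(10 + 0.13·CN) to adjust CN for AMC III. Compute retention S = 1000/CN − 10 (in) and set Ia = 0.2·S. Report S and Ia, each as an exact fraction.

S = 150/23 in ≈ 6.522 in; Ia = 30/23 in ≈ 1.304 in

Wet (AMC III): CN(III) = 23·40/(10 + 0.13·40) = 920/(76/5) = 1150/19 ≈ 60.526
Max retention: S = 1000/(1150/19) − 10 = 150/23 in (≈ 6.522 in)
Ia = 0.2·(150/23) = 30/23 in ≈ 1.304 in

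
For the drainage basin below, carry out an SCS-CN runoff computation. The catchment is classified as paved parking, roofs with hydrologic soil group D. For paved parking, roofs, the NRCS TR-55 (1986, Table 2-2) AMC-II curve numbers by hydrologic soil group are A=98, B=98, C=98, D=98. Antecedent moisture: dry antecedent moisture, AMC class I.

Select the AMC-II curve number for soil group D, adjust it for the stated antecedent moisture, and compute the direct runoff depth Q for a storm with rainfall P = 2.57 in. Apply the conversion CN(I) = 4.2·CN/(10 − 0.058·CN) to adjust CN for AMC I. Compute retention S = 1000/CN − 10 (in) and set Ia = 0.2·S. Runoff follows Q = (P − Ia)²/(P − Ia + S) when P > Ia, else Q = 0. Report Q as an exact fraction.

Q = 64746329209/31328213700 in ≈ 2.067 in

NRCS table: paved parking, roofs, soil group D → CN(II) = 98
Dry (AMC I): CN(I) = 4.2·98/(10 − 0.058·98) = (2058/5)/(1079/250) = 102900/1079 ≈ 95.366
Max retention: S = 1000/(102900/1079) − 10 = 500/1029 in (≈ 0.486 in)
Ia = 0.2S: 0.2·0.486 = 0.097 in (exactly 100/1029)
Since P=2.570 > Ia=0.097: effective rainfall P−Ia = 254453/102900 in
Q = (254453/102900)²/((254453/102900) + 500/1029) = (64746329209/10588410000)/(304453/102900) = 64746329209/31328213700 in ≈ 2.067 in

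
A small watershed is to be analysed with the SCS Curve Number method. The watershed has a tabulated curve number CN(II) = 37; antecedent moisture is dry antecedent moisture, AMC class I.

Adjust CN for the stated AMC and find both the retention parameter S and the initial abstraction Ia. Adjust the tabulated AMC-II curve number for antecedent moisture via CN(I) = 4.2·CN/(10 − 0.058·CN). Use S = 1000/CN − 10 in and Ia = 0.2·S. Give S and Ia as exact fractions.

CN(I) from CN(II)=37: (4.2·37)/(10 − 0.058·37) = 3700/187 ≈ 19.786
Retention S: 1000/CN − 10 with CN=19.786 → S = 1500/37 ≈ 40.541 in
Ia = 0.2S: 0.2·40.541 = 8.108 in (exactly 300/37)

S = 1500/37 in ≈ 40.541 in; Ia = 300/37 in ≈ 8.108 in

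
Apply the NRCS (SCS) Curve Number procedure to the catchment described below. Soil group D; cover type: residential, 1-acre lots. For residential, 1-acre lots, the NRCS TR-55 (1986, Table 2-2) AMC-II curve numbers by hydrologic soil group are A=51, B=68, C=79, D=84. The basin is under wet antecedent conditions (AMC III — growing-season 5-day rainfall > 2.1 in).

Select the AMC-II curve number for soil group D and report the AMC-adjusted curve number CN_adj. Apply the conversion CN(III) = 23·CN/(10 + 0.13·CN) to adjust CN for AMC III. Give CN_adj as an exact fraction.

CN_adj = 48300/523 ≈ 92.352

NRCS table: residential, 1-acre lots, soil group D → CN(II) = 84
Adjust CN=84 to AMC III: 23·84/(10 + 0.13·84) → 1932 ÷ (523/25) = 48300/523 ≈ 92.352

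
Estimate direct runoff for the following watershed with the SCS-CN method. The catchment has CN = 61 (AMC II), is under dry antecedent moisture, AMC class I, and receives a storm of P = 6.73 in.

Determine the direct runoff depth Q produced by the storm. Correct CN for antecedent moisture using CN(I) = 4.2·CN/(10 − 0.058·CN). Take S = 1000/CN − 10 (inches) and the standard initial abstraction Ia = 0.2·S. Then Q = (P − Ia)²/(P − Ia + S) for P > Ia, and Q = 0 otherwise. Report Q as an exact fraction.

Q = 24765631641/34474741700 in ≈ 0.718 in

CN(I) from CN(II)=61: (4.2·61)/(10 − 0.058·61) = 42700/1077 ≈ 39.647
Retention S: 1000/CN − 10 with CN=39.647 → S = 6500/427 ≈ 15.222 in
Ia = 0.2S: 0.2·15.222 = 3.044 in (exactly 1300/427)
Excess rainfall: 6.730 − 3.044 = 3.686 in; P > Ia so Q > 0
Q = (157371/42700)²/((157371/42700) + 6500/427) = (24765631641/1823290000)/(807371/42700) = 24765631641/34474741700 in ≈ 0.718 in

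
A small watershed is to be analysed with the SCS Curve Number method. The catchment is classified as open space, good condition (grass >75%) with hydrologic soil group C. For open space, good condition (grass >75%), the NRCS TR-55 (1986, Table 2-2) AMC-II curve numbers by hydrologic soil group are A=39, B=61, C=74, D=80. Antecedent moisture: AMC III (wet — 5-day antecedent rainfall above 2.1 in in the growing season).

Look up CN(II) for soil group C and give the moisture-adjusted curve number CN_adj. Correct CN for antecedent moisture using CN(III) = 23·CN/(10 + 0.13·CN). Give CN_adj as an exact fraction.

CN_adj = 85100/981 ≈ 86.748

NRCS table: open space, good condition (grass >75%), soil group C → CN(II) = 74
CN(III) from CN(II)=74: (23·74)/(10 + 0.13·74) = 85100/981 ≈ 86.748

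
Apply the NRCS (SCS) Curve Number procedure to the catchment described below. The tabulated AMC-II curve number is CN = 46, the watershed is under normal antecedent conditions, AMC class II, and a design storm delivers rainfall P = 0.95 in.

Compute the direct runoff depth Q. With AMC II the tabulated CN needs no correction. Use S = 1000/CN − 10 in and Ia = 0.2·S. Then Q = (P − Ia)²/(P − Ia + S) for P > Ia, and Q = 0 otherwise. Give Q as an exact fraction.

Q = 0 in ≈ 0.000 in

CN(II) = 46; AMC II needs no correction.
Retention S: 1000/CN − 10 with CN=46.000 → S = 270/23 ≈ 11.739 in
Ia = 0.2S: 0.2·11.739 = 2.348 in (exactly 54/23)
P = 0.950 ≤ Ia = 2.348 in: entire storm abstracted, Q = 0.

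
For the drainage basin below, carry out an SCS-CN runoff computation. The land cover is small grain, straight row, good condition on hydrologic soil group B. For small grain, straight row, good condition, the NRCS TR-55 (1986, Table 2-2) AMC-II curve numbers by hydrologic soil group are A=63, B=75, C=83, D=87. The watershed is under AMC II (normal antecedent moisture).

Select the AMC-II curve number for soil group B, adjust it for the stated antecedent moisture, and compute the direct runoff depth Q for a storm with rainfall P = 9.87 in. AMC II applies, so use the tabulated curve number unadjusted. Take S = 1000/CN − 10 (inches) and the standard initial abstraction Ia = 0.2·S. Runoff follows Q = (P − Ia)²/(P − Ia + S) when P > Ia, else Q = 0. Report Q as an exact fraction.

NRCS table: small grain, straight row, good condition, soil group B → CN(II) = 75
AMC II — tabulated CN = 75 applies directly.
Max retention: S = 1000/75 − 10 = 10/3 in (≈ 3.333 in)
Ia = 0.2S: 0.2·3.333 = 0.667 in (exactly 2/3)
Since P=9.870 > Ia=0.667: effective rainfall P−Ia = 2761/300 in
Q: (2761/300)² ÷ (3761/300) = 7623121/1128300 in (≈ 6.756 in)

Q = 7623121/1128300 in ≈ 6.756 in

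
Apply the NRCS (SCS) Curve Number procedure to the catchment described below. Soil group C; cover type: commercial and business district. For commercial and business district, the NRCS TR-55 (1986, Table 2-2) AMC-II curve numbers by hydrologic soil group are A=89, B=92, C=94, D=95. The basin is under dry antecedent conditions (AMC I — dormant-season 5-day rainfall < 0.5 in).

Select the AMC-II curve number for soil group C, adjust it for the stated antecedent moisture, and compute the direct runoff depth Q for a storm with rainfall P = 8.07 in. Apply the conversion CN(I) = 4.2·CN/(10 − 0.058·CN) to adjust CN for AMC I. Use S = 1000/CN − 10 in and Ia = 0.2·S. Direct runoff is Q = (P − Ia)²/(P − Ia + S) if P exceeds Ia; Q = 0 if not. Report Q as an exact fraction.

NRCS table: commercial and business district, soil group C → CN(II) = 94
CN(I) from CN(II)=94: (4.2·94)/(10 − 0.058·94) = 32900/379 ≈ 86.807
S = 1000/(32900/379) − 10 = 500/329 in ≈ 1.520 in
Ia = 0.2S: 0.2·1.520 = 0.304 in (exactly 100/329)
Since P=8.070 > Ia=0.304: effective rainfall P−Ia = 255503/32900 in
Q = (255503/32900)²/((255503/32900) + 500/329) = (65281783009/1082410000)/(305503/32900) = 65281783009/10051048700 in ≈ 6.495 in

Q = 65281783009/10051048700 in ≈ 6.495 in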